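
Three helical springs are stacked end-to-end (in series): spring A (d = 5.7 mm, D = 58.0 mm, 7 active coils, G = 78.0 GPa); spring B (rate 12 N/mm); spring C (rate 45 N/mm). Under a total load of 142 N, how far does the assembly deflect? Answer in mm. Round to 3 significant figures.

k_A = Gd⁴/(8D³N_a) = (78.0×10³)(5.7⁴)/(8·58.0³·7) = 7.5357 N/mm
Series: 1/k_eq = 1/7.5357 + 1/12 + 1/45 = 0.23826; k_eq = 4.1971 N/mm
δ = F/k_eq = 142/4.1971 = 33.833 mm

33.8 mm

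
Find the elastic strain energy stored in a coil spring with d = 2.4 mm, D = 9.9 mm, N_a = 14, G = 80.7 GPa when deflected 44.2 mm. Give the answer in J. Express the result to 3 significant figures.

k = Gd⁴/(8D³N_a) = (80.7×10³)(2.4⁴)/(8·9.9³·14) = 24.637 N/mm
U = ½kδ² = 0.5 × 24.637 × 44.2² = 24066 N·mm = 24.066 J

24.1 J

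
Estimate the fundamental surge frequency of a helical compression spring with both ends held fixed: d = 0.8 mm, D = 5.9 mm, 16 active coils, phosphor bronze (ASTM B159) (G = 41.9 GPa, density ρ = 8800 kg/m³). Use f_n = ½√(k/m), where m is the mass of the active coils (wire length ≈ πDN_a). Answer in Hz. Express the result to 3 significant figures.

k = Gd⁴/(8D³N_a) = (41.9×10³)(0.8⁴)/(8·5.9³·16) = 0.65284 N/mm = 652.84 N/m
Wire length L = πDN_a = π·5.9·16 = 296.57 mm
m = ρ·(πd²/4)·L = 8800 × 0.50265×10⁻⁶ m² × 0.29657 m = 0.0013118 kg
f_n = ½√(k/m) = 0.5·√(652.84/0.0013118) = 0.5·√(4.9766e+05) = 352.73 Hz

353 Hz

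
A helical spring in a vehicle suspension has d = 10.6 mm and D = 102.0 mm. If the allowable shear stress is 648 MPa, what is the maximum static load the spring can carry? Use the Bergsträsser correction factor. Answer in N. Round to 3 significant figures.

2600 N

C = D/d = 102.0/10.6 = 9.6226
K_B = (4C+2)/(4C−3) = 40.491/35.491 = 1.1409
τ_max = K·8FD/(πd³) → F_max = τ_allow·πd³/(8DK)
F_max = 648·π·10.6³/(8·102.0·1.1409) = 2.4246e+06/930.96 = 2604.4 N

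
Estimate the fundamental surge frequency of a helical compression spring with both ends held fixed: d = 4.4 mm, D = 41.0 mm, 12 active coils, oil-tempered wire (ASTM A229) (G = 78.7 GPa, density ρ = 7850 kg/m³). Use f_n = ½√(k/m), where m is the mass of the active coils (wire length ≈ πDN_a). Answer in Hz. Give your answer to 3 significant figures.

77.7 Hz

k = Gd⁴/(8D³N_a) = (78.7×10³)(4.4⁴)/(8·41.0³·12) = 4.4582 N/mm = 4458.2 N/m
Wire length L = πDN_a = π·41.0·12 = 1545.7 mm
m = ρ·(πd²/4)·L = 7850 × 15.205×10⁻⁶ m² × 1.5457 m = 0.18449 kg
f_n = ½√(k/m) = 0.5·√(4458.2/0.18449) = 0.5·√(24165) = 77.725 Hz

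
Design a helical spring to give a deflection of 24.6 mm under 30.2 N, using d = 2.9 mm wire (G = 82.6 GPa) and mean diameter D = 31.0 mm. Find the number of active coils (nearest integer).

Required rate k = F/δ = 30.2/24.6 = 1.2276 N/mm
N_a = Gd⁴/(8D³k) = (82.6×10³ × 2.9⁴)/(8 × 31.0³ × 1.2276)
    = 5.84214e+06 / 292582 = 19.97 → 20 coils

20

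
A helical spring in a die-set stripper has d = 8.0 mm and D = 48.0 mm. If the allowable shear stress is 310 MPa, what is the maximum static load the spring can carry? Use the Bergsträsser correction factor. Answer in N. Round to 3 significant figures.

1050 N

C = D/d = 48.0/8.0 = 6.0000
K_B = (4C+2)/(4C−3) = 26.000/21.000 = 1.2381
τ_max = K·8FD/(πd³) → F_max = τ_allow·πd³/(8DK)
F_max = 310·π·8.0³/(8·48.0·1.2381) = 4.9863e+05/475.43 = 1048.8 N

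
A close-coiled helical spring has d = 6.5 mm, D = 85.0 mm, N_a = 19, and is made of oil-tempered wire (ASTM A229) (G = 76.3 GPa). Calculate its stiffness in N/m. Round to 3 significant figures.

k = Gd⁴/(8D³N_a) = (76.3×10³ × 6.5⁴) / (8 × 85.0³ × 19)
  = 1.362e+08 / 9.3347e+07 = 1.4591 N/mm = 1459.1 N/m

1460 N/m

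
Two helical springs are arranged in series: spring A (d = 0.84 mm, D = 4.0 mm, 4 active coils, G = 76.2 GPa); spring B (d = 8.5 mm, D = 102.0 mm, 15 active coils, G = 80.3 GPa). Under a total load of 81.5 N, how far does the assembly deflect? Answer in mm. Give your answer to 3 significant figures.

29.2 mm

k_A = Gd⁴/(8D³N_a) = (76.2×10³)(0.84⁴)/(8·4.0³·4) = 18.524 N/mm
k_B = Gd⁴/(8D³N_a) = (80.3×10³)(8.5⁴)/(8·102.0³·15) = 3.2916 N/mm
Series: 1/k_eq = 1/18.524 + 1/3.2916 = 0.35779; k_eq = 2.795 N/mm
δ = F/k_eq = 81.5/2.795 = 29.159 mm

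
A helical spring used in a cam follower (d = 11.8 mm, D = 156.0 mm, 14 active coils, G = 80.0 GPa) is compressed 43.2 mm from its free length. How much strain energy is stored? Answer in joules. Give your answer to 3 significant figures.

3.40 J

k = Gd⁴/(8D³N_a) = (80.0×10³)(11.8⁴)/(8·156.0³·14) = 3.6478 N/mm
U = ½kδ² = 0.5 × 3.6478 × 43.2² = 3403.8 N·mm = 3.4038 J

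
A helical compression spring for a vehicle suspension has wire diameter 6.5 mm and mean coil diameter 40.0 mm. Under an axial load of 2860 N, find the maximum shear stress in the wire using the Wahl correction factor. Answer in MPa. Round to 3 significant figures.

1320 MPa

Spring index C = D/d = 40.0/6.5 = 6.1538
K_W = (4C−1)/(4C−4) + 0.615/C = 23.615/20.615 + 0.0999 = 1.2455
τ₀ = 8FD/(πd³) = 8·2860·40.0/(π·6.5³) = 915200/862.76 = 1060.8 MPa
τ_max = K·τ₀ = 1.2455 × 1060.8 = 1321.2 MPa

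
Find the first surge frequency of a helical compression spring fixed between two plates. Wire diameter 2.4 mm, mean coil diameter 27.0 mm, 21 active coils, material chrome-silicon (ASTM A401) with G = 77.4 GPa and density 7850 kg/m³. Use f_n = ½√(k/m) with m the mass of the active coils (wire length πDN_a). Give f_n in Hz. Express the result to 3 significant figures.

55.4 Hz

k = Gd⁴/(8D³N_a) = (77.4×10³)(2.4⁴)/(8·27.0³·21) = 0.77658 N/mm = 776.58 N/m
Wire length L = πDN_a = π·27.0·21 = 1781.3 mm
m = ρ·(πd²/4)·L = 7850 × 4.5239×10⁻⁶ m² × 1.7813 m = 0.063258 kg
f_n = ½√(k/m) = 0.5·√(776.58/0.063258) = 0.5·√(12276) = 55.399 Hz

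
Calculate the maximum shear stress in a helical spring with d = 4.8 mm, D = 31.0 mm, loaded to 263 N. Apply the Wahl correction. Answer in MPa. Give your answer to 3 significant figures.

Spring index C = D/d = 31.0/4.8 = 6.4583
K_W = (4C−1)/(4C−4) + 0.615/C = 24.833/21.833 + 0.0952 = 1.2326
τ₀ = 8FD/(πd³) = 8·263·31.0/(π·4.8³) = 65224/347.44 = 187.73 MPa
τ_max = K·τ₀ = 1.2326 × 187.73 = 231.4 MPa

231 MPa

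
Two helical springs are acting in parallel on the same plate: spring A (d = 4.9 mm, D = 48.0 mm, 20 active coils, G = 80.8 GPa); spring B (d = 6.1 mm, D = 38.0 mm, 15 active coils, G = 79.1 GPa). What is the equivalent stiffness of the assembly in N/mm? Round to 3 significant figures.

k_A = Gd⁴/(8D³N_a) = (80.8×10³)(4.9⁴)/(8·48.0³·20) = 2.6324 N/mm
k_B = Gd⁴/(8D³N_a) = (79.1×10³)(6.1⁴)/(8·38.0³·15) = 16.633 N/mm
Parallel: k_eq = 2.6324 + 16.633 = 19.265 N/mm

19.3 N/mm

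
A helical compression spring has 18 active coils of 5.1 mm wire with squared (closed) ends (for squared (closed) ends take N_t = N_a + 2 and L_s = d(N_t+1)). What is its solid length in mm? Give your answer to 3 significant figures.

squared (closed) ends: N_t = N_a + 2 = 18 + 2 = 20
L_s = d·(N_t+1) = 5.1 × 21 = 107.1 mm

107 mm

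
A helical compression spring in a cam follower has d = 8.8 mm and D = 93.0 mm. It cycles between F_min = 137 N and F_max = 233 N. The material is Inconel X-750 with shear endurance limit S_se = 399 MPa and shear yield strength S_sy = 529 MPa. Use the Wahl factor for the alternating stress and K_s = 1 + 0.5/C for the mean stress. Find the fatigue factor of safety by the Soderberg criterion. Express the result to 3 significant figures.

5.72

C = D/d = 93.0/8.8 = 10.5682; K_W = (4C−1)/(4C−4)+0.615/C = 1.1366; K_s = 1+0.5/C = 1.0473
F_a = (F_max−F_min)/2 = 48 N; F_m = (F_max+F_min)/2 = 185 N
τ_a = K_W·8F_aD/(πd³) = 1.1366 × 16.681 = 18.959 MPa
τ_m = K_s·8F_mD/(πd³) = 1.0473 × 64.29 = 67.332 MPa
Soderberg: 1/n_f = τ_a/S_se + τ_m/S_sy = 18.959/399 + 67.332/529 = 0.04752 + 0.12728 = 0.1748
n_f = 1/0.1748 = 5.721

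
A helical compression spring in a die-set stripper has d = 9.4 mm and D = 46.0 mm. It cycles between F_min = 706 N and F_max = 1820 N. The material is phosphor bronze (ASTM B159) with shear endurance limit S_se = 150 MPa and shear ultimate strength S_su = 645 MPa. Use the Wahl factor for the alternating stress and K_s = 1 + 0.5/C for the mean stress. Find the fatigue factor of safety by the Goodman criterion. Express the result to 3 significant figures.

C = D/d = 46.0/9.4 = 4.8936; K_W = (4C−1)/(4C−4)+0.615/C = 1.3183; K_s = 1+0.5/C = 1.1022
F_a = (F_max−F_min)/2 = 557 N; F_m = (F_max+F_min)/2 = 1263 N
τ_a = K_W·8F_aD/(πd³) = 1.3183 × 78.554 = 103.56 MPa
τ_m = K_s·8F_mD/(πd³) = 1.1022 × 178.12 = 196.32 MPa
Goodman: 1/n_f = τ_a/S_se + τ_m/S_su = 103.56/150 + 196.32/645 = 0.69039 + 0.30437 = 0.99476
n_f = 1/0.99476 = 1.005

1.01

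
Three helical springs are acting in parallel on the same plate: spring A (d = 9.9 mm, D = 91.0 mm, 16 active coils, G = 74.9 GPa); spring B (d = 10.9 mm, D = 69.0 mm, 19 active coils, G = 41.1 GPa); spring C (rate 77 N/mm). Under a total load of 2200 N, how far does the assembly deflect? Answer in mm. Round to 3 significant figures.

22.9 mm

k_A = Gd⁴/(8D³N_a) = (74.9×10³)(9.9⁴)/(8·91.0³·16) = 7.4591 N/mm
k_B = Gd⁴/(8D³N_a) = (41.1×10³)(10.9⁴)/(8·69.0³·19) = 11.619 N/mm
Parallel: k_eq = 7.4591 + 11.619 + 77 = 96.078 N/mm
δ = F/k_eq = 2200/96.078 = 22.898 mm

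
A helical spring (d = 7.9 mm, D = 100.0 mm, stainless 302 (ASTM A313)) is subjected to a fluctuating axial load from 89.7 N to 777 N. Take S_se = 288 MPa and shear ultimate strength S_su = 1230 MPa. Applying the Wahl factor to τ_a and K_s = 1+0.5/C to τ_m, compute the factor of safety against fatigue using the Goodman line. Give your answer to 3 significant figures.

C = D/d = 100.0/7.9 = 12.6582; K_W = (4C−1)/(4C−4)+0.615/C = 1.1129; K_s = 1+0.5/C = 1.0395
F_a = (F_max−F_min)/2 = 343.65 N; F_m = (F_max+F_min)/2 = 433.35 N
τ_a = K_W·8F_aD/(πd³) = 1.1129 × 177.49 = 197.53 MPa
τ_m = K_s·8F_mD/(πd³) = 1.0395 × 223.82 = 232.66 MPa
Goodman: 1/n_f = τ_a/S_se + τ_m/S_su = 197.53/288 + 232.66/1230 = 0.68588 + 0.18915 = 0.87503
n_f = 1/0.87503 = 1.143

1.14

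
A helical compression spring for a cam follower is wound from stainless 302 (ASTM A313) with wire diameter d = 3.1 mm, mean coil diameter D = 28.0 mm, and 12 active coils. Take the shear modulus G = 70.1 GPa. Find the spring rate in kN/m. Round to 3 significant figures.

k = Gd⁴/(8D³N_a) = (70.1×10³ × 3.1⁴) / (8 × 28.0³ × 12)
  = 6.47388e+06 / 2.10739e+06 = 3.072 N/mm

3.07 kN/m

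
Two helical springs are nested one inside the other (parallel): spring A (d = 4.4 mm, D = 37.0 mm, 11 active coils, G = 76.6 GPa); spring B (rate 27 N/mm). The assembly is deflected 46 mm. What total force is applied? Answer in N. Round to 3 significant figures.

1540 N

k_A = Gd⁴/(8D³N_a) = (76.6×10³)(4.4⁴)/(8·37.0³·11) = 6.441 N/mm
Parallel: k_eq = 6.441 + 27 = 33.441 N/mm
F = k_eq·δ = 33.441·46 = 1538.3 N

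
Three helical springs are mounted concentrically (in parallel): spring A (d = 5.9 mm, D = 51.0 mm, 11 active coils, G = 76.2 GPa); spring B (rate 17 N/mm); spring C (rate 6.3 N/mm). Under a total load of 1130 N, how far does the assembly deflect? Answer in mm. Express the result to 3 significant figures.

k_A = Gd⁴/(8D³N_a) = (76.2×10³)(5.9⁴)/(8·51.0³·11) = 7.9099 N/mm
Parallel: k_eq = 7.9099 + 17 + 6.3 = 31.21 N/mm
δ = F/k_eq = 1130/31.21 = 36.206 mm

36.2 mm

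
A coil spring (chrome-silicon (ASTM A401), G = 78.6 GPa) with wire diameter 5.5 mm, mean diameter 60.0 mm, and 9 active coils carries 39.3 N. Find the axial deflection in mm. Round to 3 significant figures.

k = Gd⁴/(8D³N_a) = (78.6×10³)(5.5⁴)/(8·60.0³·9) = 4.6247 N/mm
δ = F/k = 39.3 / 4.6247 = 8.4978 mm

8.50 mm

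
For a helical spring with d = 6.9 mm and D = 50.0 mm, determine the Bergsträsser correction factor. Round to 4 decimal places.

C = D/d = 50.0/6.9 = 7.2464
K_B = (4C+2)/(4C−3) = 30.986/25.986 = 1.1924

1.1924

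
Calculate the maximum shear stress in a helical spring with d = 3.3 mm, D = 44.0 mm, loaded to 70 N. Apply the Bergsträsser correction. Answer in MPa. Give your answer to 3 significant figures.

Spring index C = D/d = 44.0/3.3 = 13.3333
K_B = (4C+2)/(4C−3) = 55.333/50.333 = 1.0993
τ₀ = 8FD/(πd³) = 8·70·44.0/(π·3.3³) = 24640/112.9 = 218.25 MPa
τ_max = K·τ₀ = 1.0993 × 218.25 = 239.93 MPa

240 MPa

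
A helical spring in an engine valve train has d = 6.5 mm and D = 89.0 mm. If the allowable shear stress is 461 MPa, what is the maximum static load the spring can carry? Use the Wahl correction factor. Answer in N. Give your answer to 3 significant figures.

C = D/d = 89.0/6.5 = 13.6923
K_W = (4C−1)/(4C−4) + 0.615/C = 53.769/50.769 + 0.0449 = 1.1040
τ_max = K·8FD/(πd³) → F_max = τ_allow·πd³/(8DK)
F_max = 461·π·6.5³/(8·89.0·1.1040) = 3.9773e+05/786.05 = 505.99 N

506 N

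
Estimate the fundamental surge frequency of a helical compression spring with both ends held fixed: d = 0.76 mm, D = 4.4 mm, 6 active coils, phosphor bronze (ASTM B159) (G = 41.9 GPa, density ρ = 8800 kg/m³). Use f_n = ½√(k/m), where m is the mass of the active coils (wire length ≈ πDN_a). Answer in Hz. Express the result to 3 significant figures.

k = Gd⁴/(8D³N_a) = (41.9×10³)(0.76⁴)/(8·4.4³·6) = 3.4188 N/mm = 3418.8 N/m
Wire length L = πDN_a = π·4.4·6 = 82.938 mm
m = ρ·(πd²/4)·L = 8800 × 0.45365×10⁻⁶ m² × 0.082938 m = 0.0003311 kg
f_n = ½√(k/m) = 0.5·√(3418.8/0.0003311) = 0.5·√(1.0326e+07) = 1606.7 Hz

1610 Hz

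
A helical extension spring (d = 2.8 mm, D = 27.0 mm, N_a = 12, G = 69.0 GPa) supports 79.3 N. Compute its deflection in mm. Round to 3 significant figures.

35.3 mm

k = Gd⁴/(8D³N_a) = (69.0×10³)(2.8⁴)/(8·27.0³·12) = 2.2445 N/mm
δ = F/k = 79.3 / 2.2445 = 35.331 mm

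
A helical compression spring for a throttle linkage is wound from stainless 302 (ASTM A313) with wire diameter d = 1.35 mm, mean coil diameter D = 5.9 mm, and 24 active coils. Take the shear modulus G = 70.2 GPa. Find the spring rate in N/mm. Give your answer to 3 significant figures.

k = Gd⁴/(8D³N_a) = (70.2×10³ × 1.35⁴) / (8 × 5.9³ × 24)
  = 233170 / 39432.8 = 5.9131 N/mm

5.91 N/mm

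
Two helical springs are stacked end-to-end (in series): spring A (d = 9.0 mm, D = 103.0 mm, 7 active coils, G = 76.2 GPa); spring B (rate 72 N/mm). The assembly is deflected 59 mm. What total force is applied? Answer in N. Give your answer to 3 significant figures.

433 N

k_A = Gd⁴/(8D³N_a) = (76.2×10³)(9.0⁴)/(8·103.0³·7) = 8.1701 N/mm
Series: 1/k_eq = 1/8.1701 + 1/72 = 0.13629; k_eq = 7.3375 N/mm
F = k_eq·δ = 7.3375·59 = 432.91 N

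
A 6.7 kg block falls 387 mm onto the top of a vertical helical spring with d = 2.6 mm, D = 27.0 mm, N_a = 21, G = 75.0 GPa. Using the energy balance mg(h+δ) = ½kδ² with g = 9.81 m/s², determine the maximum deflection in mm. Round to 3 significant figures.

294 mm

k = Gd⁴/(8D³N_a) = (75.0×10³)(2.6⁴)/(8·27.0³·21) = 1.0365 N/mm
W = mg = 6.7 × 9.81 = 65.727 N
½kδ² − Wδ − Wh = 0 → δ = (W + √(W² + 2kWh))/k
δ = (65.727 + √(4320 + 52727.7))/1.0365 = (65.727 + 238.85)/1.0365 = 293.86 mm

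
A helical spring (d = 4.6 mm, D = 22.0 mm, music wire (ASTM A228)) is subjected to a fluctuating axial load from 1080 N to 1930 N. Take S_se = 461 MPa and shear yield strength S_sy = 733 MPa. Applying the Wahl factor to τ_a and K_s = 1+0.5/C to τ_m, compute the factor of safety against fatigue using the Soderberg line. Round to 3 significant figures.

0.498

C = D/d = 22.0/4.6 = 4.7826; K_W = (4C−1)/(4C−4)+0.615/C = 1.3269; K_s = 1+0.5/C = 1.1045
F_a = (F_max−F_min)/2 = 425 N; F_m = (F_max+F_min)/2 = 1505 N
τ_a = K_W·8F_aD/(πd³) = 1.3269 × 244.61 = 324.57 MPa
τ_m = K_s·8F_mD/(πd³) = 1.1045 × 866.22 = 956.77 MPa
Soderberg: 1/n_f = τ_a/S_se + τ_m/S_sy = 324.57/461 + 956.77/733 = 0.70405 + 1.30529 = 2.0093
n_f = 1/2.0093 = 0.4977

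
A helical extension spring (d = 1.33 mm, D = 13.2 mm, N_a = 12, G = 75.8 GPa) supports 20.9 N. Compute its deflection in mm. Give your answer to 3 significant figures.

19.5 mm

k = Gd⁴/(8D³N_a) = (75.8×10³)(1.33⁴)/(8·13.2³·12) = 1.0742 N/mm
δ = F/k = 20.9 / 1.0742 = 19.456 mm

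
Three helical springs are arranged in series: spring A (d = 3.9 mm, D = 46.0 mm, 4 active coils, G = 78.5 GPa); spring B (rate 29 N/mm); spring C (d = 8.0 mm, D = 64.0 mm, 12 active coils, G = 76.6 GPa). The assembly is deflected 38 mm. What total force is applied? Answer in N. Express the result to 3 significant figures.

133 N

k_A = Gd⁴/(8D³N_a) = (78.5×10³)(3.9⁴)/(8·46.0³·4) = 5.8305 N/mm
k_C = Gd⁴/(8D³N_a) = (76.6×10³)(8.0⁴)/(8·64.0³·12) = 12.467 N/mm
Series: 1/k_eq = 1/5.8305 + 1/29 + 1/12.467 = 0.2862; k_eq = 3.494 N/mm
F = k_eq·δ = 3.494·38 = 132.77 N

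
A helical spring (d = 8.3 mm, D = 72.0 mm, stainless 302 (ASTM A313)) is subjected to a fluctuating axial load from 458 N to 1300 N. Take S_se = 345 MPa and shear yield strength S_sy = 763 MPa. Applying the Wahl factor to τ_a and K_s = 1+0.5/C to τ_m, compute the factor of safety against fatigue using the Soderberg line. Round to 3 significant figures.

C = D/d = 72.0/8.3 = 8.6747; K_W = (4C−1)/(4C−4)+0.615/C = 1.1686; K_s = 1+0.5/C = 1.0576
F_a = (F_max−F_min)/2 = 421 N; F_m = (F_max+F_min)/2 = 879 N
τ_a = K_W·8F_aD/(πd³) = 1.1686 × 135 = 157.76 MPa
τ_m = K_s·8F_mD/(πd³) = 1.0576 × 281.86 = 298.1 MPa
Soderberg: 1/n_f = τ_a/S_se + τ_m/S_sy = 157.76/345 + 298.1/763 = 0.45727 + 0.39070 = 0.84797
n_f = 1/0.84797 = 1.179

1.18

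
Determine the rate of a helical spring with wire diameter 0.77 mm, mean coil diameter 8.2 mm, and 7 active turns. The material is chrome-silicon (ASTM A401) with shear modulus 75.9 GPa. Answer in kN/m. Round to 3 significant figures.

0.864 kN/m

k = Gd⁴/(8D³N_a) = (75.9×10³ × 0.77⁴) / (8 × 8.2³ × 7)
  = 26681.2 / 30876.6 = 0.86412 N/mm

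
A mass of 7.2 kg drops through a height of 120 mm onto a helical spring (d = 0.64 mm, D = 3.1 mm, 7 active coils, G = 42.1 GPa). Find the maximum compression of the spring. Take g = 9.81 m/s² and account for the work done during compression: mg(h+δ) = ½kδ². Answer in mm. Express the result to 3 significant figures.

82.1 mm

k = Gd⁴/(8D³N_a) = (42.1×10³)(0.64⁴)/(8·3.1³·7) = 4.2338 N/mm
W = mg = 7.2 × 9.81 = 70.632 N
½kδ² − Wδ − Wh = 0 → δ = (W + √(W² + 2kWh))/k
δ = (70.632 + √(4988.9 + 71769.8))/4.2338 = (70.632 + 277.05)/4.2338 = 82.122 mm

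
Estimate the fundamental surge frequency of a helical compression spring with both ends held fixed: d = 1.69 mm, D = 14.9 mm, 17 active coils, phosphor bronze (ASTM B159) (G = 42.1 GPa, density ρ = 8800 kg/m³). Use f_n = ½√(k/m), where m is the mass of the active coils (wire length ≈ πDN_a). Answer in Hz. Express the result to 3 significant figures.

110 Hz

k = Gd⁴/(8D³N_a) = (42.1×10³)(1.69⁴)/(8·14.9³·17) = 0.76336 N/mm = 763.36 N/m
Wire length L = πDN_a = π·14.9·17 = 795.77 mm
m = ρ·(πd²/4)·L = 8800 × 2.2432×10⁻⁶ m² × 0.79577 m = 0.015708 kg
f_n = ½√(k/m) = 0.5·√(763.36/0.015708) = 0.5·√(48596) = 110.22 Hz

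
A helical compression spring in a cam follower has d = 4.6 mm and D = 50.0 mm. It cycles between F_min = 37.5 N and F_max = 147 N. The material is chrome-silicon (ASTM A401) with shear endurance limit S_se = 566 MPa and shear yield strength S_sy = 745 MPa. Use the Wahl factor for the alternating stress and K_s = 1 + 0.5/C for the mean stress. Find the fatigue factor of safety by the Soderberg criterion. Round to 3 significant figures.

3.20

C = D/d = 50.0/4.6 = 10.8696; K_W = (4C−1)/(4C−4)+0.615/C = 1.1326; K_s = 1+0.5/C = 1.0460
F_a = (F_max−F_min)/2 = 54.75 N; F_m = (F_max+F_min)/2 = 92.25 N
τ_a = K_W·8F_aD/(πd³) = 1.1326 × 71.618 = 81.112 MPa
τ_m = K_s·8F_mD/(πd³) = 1.0460 × 120.67 = 126.22 MPa
Soderberg: 1/n_f = τ_a/S_se + τ_m/S_sy = 81.112/566 + 126.22/745 = 0.14331 + 0.16943 = 0.31273
n_f = 1/0.31273 = 3.198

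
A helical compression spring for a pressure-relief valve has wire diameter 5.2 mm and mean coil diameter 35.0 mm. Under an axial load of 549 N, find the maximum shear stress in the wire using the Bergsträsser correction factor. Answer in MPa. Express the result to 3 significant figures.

421 MPa

Spring index C = D/d = 35.0/5.2 = 6.7308
K_B = (4C+2)/(4C−3) = 28.923/23.923 = 1.2090
τ₀ = 8FD/(πd³) = 8·549·35.0/(π·5.2³) = 153720/441.73 = 347.99 MPa
τ_max = K·τ₀ = 1.2090 × 347.99 = 420.72 MPa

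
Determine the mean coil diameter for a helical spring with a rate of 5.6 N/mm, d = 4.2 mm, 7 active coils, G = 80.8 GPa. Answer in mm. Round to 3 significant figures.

D = (Gd⁴/(8N_a·k))^(1/3) = (80.8×10³·4.2⁴/(8·7·5.6))^(1/3)
  = (80173.8)^(1/3) = 43.1199 mm

43.1 mm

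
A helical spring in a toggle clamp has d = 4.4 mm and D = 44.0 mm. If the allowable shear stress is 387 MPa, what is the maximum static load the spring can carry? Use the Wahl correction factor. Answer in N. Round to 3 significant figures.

257 N

C = D/d = 44.0/4.4 = 10.0000
K_W = (4C−1)/(4C−4) + 0.615/C = 39.000/36.000 + 0.0615 = 1.1448
τ_max = K·8FD/(πd³) → F_max = τ_allow·πd³/(8DK)
F_max = 387·π·4.4³/(8·44.0·1.1448) = 1.0357e+05/402.98 = 257 N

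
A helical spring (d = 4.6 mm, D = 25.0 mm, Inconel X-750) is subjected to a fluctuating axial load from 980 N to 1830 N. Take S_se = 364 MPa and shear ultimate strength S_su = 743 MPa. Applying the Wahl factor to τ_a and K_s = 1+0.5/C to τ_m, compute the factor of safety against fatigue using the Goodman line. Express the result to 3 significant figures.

C = D/d = 25.0/4.6 = 5.4348; K_W = (4C−1)/(4C−4)+0.615/C = 1.2823; K_s = 1+0.5/C = 1.0920
F_a = (F_max−F_min)/2 = 425 N; F_m = (F_max+F_min)/2 = 1405 N
τ_a = K_W·8F_aD/(πd³) = 1.2823 × 277.97 = 356.43 MPa
τ_m = K_s·8F_mD/(πd³) = 1.0920 × 918.93 = 1003.5 MPa
Goodman: 1/n_f = τ_a/S_se + τ_m/S_su = 356.43/364 + 1003.5/743 = 0.97921 + 1.35057 = 2.3298
n_f = 1/2.3298 = 0.4292

0.429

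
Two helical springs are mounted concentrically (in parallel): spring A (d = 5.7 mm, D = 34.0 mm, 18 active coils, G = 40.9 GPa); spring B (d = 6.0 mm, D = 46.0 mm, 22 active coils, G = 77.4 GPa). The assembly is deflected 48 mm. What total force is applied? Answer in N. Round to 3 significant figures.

k_A = Gd⁴/(8D³N_a) = (40.9×10³)(5.7⁴)/(8·34.0³·18) = 7.6282 N/mm
k_B = Gd⁴/(8D³N_a) = (77.4×10³)(6.0⁴)/(8·46.0³·22) = 5.8554 N/mm
Parallel: k_eq = 7.6282 + 5.8554 = 13.484 N/mm
F = k_eq·δ = 13.484·48 = 647.22 N

647 N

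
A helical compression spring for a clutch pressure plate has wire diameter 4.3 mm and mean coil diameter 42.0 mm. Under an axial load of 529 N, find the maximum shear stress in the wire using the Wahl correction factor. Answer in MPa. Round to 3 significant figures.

817 MPa

Spring index C = D/d = 42.0/4.3 = 9.7674
K_W = (4C−1)/(4C−4) + 0.615/C = 38.070/35.070 + 0.0630 = 1.1485
τ₀ = 8FD/(πd³) = 8·529·42.0/(π·4.3³) = 177744/249.78 = 711.61 MPa
τ_max = K·τ₀ = 1.1485 × 711.61 = 817.29 MPa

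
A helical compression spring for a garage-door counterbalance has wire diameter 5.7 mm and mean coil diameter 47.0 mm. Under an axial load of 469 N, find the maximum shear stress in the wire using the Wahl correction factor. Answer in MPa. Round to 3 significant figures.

357 MPa

Spring index C = D/d = 47.0/5.7 = 8.2456
K_W = (4C−1)/(4C−4) + 0.615/C = 31.982/28.982 + 0.0746 = 1.1781
τ₀ = 8FD/(πd³) = 8·469·47.0/(π·5.7³) = 176344/581.8 = 303.1 MPa
τ_max = K·τ₀ = 1.1781 × 303.1 = 357.08 MPa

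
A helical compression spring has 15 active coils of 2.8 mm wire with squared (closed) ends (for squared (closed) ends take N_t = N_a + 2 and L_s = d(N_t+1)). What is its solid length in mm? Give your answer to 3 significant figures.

squared (closed) ends: N_t = N_a + 2 = 15 + 2 = 17
L_s = d·(N_t+1) = 2.8 × 18 = 50.4 mm

50.4 mm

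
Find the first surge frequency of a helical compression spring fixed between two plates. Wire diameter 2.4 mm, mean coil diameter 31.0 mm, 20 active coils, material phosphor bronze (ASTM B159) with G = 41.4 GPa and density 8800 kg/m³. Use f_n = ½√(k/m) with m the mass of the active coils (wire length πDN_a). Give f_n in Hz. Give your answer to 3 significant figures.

30.5 Hz

k = Gd⁴/(8D³N_a) = (41.4×10³)(2.4⁴)/(8·31.0³·20) = 0.28816 N/mm = 288.16 N/m
Wire length L = πDN_a = π·31.0·20 = 1947.8 mm
m = ρ·(πd²/4)·L = 8800 × 4.5239×10⁻⁶ m² × 1.9478 m = 0.077542 kg
f_n = ½√(k/m) = 0.5·√(288.16/0.077542) = 0.5·√(3716.2) = 30.48 Hz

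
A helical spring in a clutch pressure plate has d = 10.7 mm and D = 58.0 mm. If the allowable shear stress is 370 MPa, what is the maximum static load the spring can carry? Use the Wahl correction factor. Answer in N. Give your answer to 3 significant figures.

2390 N

C = D/d = 58.0/10.7 = 5.4206
K_W = (4C−1)/(4C−4) + 0.615/C = 20.682/17.682 + 0.1135 = 1.2831
τ_max = K·8FD/(πd³) → F_max = τ_allow·πd³/(8DK)
F_max = 370·π·10.7³/(8·58.0·1.2831) = 1.424e+06/595.37 = 2391.8 N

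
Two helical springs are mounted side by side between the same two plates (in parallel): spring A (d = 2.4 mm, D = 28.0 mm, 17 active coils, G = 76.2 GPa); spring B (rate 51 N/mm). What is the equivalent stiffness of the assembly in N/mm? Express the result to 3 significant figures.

k_A = Gd⁴/(8D³N_a) = (76.2×10³)(2.4⁴)/(8·28.0³·17) = 0.84681 N/mm
Parallel: k_eq = 0.84681 + 51 = 51.847 N/mm

51.8 N/mm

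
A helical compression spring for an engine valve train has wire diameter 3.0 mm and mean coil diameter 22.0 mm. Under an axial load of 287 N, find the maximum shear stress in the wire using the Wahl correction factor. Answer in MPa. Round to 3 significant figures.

Spring index C = D/d = 22.0/3.0 = 7.3333
K_W = (4C−1)/(4C−4) + 0.615/C = 28.333/25.333 + 0.0839 = 1.2023
τ₀ = 8FD/(πd³) = 8·287·22.0/(π·3.0³) = 50512/84.823 = 595.5 MPa
τ_max = K·τ₀ = 1.2023 × 595.5 = 715.96 MPa

716 MPa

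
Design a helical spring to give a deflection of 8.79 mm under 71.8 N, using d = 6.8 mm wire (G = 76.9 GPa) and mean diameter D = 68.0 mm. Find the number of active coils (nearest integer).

8

Required rate k = F/δ = 71.8/8.79 = 8.1684 N/mm
N_a = Gd⁴/(8D³k) = (76.9×10³ × 6.8⁴)/(8 × 68.0³ × 8.1684)
    = 1.64423e+08 / 2.05472e+07 = 8.002 → 8 coils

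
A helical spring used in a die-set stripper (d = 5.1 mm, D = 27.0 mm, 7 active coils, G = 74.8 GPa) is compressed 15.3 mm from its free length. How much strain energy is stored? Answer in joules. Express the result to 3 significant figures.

5.37 J

k = Gd⁴/(8D³N_a) = (74.8×10³)(5.1⁴)/(8·27.0³·7) = 45.91 N/mm
U = ½kδ² = 0.5 × 45.91 × 15.3² = 5373.5 N·mm = 5.3735 J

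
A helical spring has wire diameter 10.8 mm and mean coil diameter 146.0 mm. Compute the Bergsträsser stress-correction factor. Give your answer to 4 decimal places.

C = D/d = 146.0/10.8 = 13.5185
K_B = (4C+2)/(4C−3) = 56.074/51.074 = 1.0979

1.0979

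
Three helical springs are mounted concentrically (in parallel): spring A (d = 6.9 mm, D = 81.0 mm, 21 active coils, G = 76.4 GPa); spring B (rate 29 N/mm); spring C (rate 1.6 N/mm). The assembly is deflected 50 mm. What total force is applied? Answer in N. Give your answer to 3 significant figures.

1630 N

k_A = Gd⁴/(8D³N_a) = (76.4×10³)(6.9⁴)/(8·81.0³·21) = 1.9397 N/mm
Parallel: k_eq = 1.9397 + 29 + 1.6 = 32.54 N/mm
F = k_eq·δ = 32.54·50 = 1627 N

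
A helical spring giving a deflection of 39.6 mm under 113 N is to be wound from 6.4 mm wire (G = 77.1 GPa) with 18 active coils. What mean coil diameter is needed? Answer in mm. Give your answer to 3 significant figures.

Required rate k = F/δ = 113/39.6 = 2.8535 N/mm
D = (Gd⁴/(8N_a·k))^(1/3) = (77.1×10³·6.4⁴/(8·18·2.8535))^(1/3)
  = (314796)^(1/3) = 68.0262 mm

68.0 mm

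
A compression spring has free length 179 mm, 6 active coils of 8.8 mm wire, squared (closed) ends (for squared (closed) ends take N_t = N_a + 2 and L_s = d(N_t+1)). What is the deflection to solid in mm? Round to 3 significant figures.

N_t = 8; L_s = 8.8·9 = 79.2 mm
δ_solid = L₀ − L_s = 179 − 79.2 = 99.8 mm

99.8 mm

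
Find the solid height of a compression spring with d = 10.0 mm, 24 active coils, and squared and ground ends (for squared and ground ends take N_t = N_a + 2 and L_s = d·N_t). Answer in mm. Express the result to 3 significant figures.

squared and ground ends: N_t = N_a + 2 = 24 + 2 = 26
L_s = d·N_t = 10.0 × 26 = 260 mm

260 mm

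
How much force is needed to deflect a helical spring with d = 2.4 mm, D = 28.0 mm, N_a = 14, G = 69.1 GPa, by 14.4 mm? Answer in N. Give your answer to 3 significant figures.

k = Gd⁴/(8D³N_a) = (69.1×10³)(2.4⁴)/(8·28.0³·14) = 0.93246 N/mm
F = k·δ = 0.93246 × 14.4 = 13.427 N

13.4 N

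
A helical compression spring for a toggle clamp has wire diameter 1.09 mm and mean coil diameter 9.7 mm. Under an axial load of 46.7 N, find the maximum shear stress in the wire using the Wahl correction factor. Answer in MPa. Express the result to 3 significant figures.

1040 MPa

Spring index C = D/d = 9.7/1.09 = 8.8991
K_W = (4C−1)/(4C−4) + 0.615/C = 34.596/31.596 + 0.0691 = 1.1641
τ₀ = 8FD/(πd³) = 8·46.7·9.7/(π·1.09³) = 3623.92/4.0685 = 890.74 MPa
τ_max = K·τ₀ = 1.1641 × 890.74 = 1036.9 MPa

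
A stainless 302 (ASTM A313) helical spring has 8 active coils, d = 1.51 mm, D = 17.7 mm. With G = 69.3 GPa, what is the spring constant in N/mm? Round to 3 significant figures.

k = Gd⁴/(8D³N_a) = (69.3×10³ × 1.51⁴) / (8 × 17.7³ × 8)
  = 360281 / 354895 = 1.0152 N/mm

1.02 N/mm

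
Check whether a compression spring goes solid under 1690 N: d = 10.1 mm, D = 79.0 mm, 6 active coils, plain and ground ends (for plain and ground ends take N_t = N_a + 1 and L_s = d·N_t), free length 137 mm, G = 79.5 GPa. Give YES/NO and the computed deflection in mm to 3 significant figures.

k = Gd⁴/(8D³N_a) = (79.5×10³)(10.1⁴)/(8·79.0³·6) = 34.957 N/mm
N_t = 7; L_s = 10.1·7 = 70.7 mm; δ_solid = L₀ − L_s = 137 − 70.7 = 66.3 mm
δ = F/k = 1690/34.957 = 48.346 mm
δ < δ_solid → spring does not go solid

NO, δ = 48.3 mm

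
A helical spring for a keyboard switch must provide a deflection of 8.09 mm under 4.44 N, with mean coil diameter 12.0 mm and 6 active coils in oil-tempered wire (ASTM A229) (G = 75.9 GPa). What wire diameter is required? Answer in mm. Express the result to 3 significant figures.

0.880 mm

Required rate k = F/δ = 4.44/8.09 = 0.54883 N/mm
d = (8D³N_a·k / G)^(1/4) = (8·12.0³·6·0.54883 / (75.9×10³))^0.25
  = (0.59976)^0.25 = 0.8800 mm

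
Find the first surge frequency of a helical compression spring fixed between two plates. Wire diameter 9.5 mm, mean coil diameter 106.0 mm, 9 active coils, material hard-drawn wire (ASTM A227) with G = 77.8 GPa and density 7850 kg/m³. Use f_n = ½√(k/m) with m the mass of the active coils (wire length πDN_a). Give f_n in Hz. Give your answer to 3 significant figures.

k = Gd⁴/(8D³N_a) = (77.8×10³)(9.5⁴)/(8·106.0³·9) = 7.3897 N/mm = 7389.7 N/m
Wire length L = πDN_a = π·106.0·9 = 2997.1 mm
m = ρ·(πd²/4)·L = 7850 × 70.882×10⁻⁶ m² × 2.9971 m = 1.6677 kg
f_n = ½√(k/m) = 0.5·√(7389.7/1.6677) = 0.5·√(4431.2) = 33.284 Hz

33.3 Hz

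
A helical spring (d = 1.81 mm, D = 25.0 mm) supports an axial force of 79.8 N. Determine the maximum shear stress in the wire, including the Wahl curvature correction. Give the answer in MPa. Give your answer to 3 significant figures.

Spring index C = D/d = 25.0/1.81 = 13.8122
K_W = (4C−1)/(4C−4) + 0.615/C = 54.249/51.249 + 0.0445 = 1.1031
τ₀ = 8FD/(πd³) = 8·79.8·25.0/(π·1.81³) = 15960/18.629 = 856.74 MPa
τ_max = K·τ₀ = 1.1031 × 856.74 = 945.04 MPa

945 MPa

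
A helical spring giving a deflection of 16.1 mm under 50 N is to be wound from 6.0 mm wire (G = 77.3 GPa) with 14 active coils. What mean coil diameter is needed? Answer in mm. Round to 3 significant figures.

Required rate k = F/δ = 50/16.1 = 3.1056 N/mm
D = (Gd⁴/(8N_a·k))^(1/3) = (77.3×10³·6.0⁴/(8·14·3.1056))^(1/3)
  = (288020)^(1/3) = 66.0401 mm

66.0 mm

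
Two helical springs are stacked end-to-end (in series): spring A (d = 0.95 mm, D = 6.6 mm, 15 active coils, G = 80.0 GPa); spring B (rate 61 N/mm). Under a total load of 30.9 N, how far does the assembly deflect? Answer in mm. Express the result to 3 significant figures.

16.9 mm

k_A = Gd⁴/(8D³N_a) = (80.0×10³)(0.95⁴)/(8·6.6³·15) = 1.8887 N/mm
Series: 1/k_eq = 1/1.8887 + 1/61 = 0.54585; k_eq = 1.832 N/mm
δ = F/k_eq = 30.9/1.832 = 16.867 mm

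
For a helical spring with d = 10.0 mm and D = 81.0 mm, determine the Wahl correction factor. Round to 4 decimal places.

C = D/d = 81.0/10.0 = 8.1000
K_W = (4C−1)/(4C−4) + 0.615/C = 31.400/28.400 + 0.0759 = 1.1816

1.1816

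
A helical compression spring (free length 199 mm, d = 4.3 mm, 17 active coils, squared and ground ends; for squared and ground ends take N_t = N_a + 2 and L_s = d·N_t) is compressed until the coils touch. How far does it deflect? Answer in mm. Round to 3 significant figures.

117 mm

N_t = 19; L_s = 4.3·19 = 81.7 mm
δ_solid = L₀ − L_s = 199 − 81.7 = 117.3 mm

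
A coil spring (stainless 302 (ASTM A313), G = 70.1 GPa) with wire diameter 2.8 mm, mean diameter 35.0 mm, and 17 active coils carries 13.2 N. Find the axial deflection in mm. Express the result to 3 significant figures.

17.9 mm

k = Gd⁴/(8D³N_a) = (70.1×10³)(2.8⁴)/(8·35.0³·17) = 0.73894 N/mm
δ = F/k = 13.2 / 0.73894 = 17.864 mm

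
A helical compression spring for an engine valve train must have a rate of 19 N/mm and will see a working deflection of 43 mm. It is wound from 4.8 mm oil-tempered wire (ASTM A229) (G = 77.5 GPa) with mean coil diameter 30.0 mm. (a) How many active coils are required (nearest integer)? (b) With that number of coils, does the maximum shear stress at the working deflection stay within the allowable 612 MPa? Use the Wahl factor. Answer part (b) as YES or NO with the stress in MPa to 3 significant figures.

(a) 10 coils; (b) NO, τ_max = 702 MPa

N_a = Gd⁴/(8D³k) = (77.5×10³)(4.8⁴)/(8·30.0³·19) = 10.02 → N_a = 10
Actual rate k = Gd⁴/(8D³·10) = 19.046 N/mm
Working load F = kδ = 19.046·43 = 819 N
C = 30.0/4.8 = 6.2500; K_W = (4C−1)/(4C−4)+0.615/C = 1.2413
τ_max = K_W·8FD/(πd³) = 1.2413·565.74 = 702.23 MPa
τ_max > 612 MPa → exceeds allowable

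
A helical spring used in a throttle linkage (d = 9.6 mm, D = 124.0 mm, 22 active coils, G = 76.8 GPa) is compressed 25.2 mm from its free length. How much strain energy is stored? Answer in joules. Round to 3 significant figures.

0.617 J

k = Gd⁴/(8D³N_a) = (76.8×10³)(9.6⁴)/(8·124.0³·22) = 1.9439 N/mm
U = ½kδ² = 0.5 × 1.9439 × 25.2² = 617.22 N·mm = 0.61722 J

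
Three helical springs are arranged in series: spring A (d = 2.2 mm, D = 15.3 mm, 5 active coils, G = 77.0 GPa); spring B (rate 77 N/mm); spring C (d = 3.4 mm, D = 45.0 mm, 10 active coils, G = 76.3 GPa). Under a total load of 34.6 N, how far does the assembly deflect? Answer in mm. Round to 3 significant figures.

k_A = Gd⁴/(8D³N_a) = (77.0×10³)(2.2⁴)/(8·15.3³·5) = 12.591 N/mm
k_C = Gd⁴/(8D³N_a) = (76.3×10³)(3.4⁴)/(8·45.0³·10) = 1.3987 N/mm
Series: 1/k_eq = 1/12.591 + 1/77 + 1/1.3987 = 0.80738; k_eq = 1.2386 N/mm
δ = F/k_eq = 34.6/1.2386 = 27.935 mm

27.9 mm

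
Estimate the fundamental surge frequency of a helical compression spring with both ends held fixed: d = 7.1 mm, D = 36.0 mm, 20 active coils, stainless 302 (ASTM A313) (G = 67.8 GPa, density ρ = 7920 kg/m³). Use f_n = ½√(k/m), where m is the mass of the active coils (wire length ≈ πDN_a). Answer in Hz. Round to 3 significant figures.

k = Gd⁴/(8D³N_a) = (67.8×10³)(7.1⁴)/(8·36.0³·20) = 23.08 N/mm = 23080 N/m
Wire length L = πDN_a = π·36.0·20 = 2261.9 mm
m = ρ·(πd²/4)·L = 7920 × 39.592×10⁻⁶ m² × 2.2619 m = 0.70927 kg
f_n = ½√(k/m) = 0.5·√(23080/0.70927) = 0.5·√(32540) = 90.195 Hz

90.2 Hz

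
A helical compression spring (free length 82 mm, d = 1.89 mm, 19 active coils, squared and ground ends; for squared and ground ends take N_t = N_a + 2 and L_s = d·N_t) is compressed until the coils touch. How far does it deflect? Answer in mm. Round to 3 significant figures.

42.3 mm

N_t = 21; L_s = 1.89·21 = 39.69 mm
δ_solid = L₀ − L_s = 82 − 39.69 = 42.31 mm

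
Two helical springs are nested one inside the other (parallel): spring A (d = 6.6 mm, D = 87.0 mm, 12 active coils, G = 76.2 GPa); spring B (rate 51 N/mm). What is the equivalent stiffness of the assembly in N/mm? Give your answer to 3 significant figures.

53.3 N/mm

k_A = Gd⁴/(8D³N_a) = (76.2×10³)(6.6⁴)/(8·87.0³·12) = 2.2872 N/mm
Parallel: k_eq = 2.2872 + 51 = 53.287 N/mm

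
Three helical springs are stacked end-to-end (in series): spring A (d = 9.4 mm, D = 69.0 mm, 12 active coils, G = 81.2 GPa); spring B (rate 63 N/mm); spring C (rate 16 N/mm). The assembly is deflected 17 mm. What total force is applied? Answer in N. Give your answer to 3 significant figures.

k_A = Gd⁴/(8D³N_a) = (81.2×10³)(9.4⁴)/(8·69.0³·12) = 20.102 N/mm
Series: 1/k_eq = 1/20.102 + 1/63 + 1/16 = 0.12812; k_eq = 7.8053 N/mm
F = k_eq·δ = 7.8053·17 = 132.69 N

133 N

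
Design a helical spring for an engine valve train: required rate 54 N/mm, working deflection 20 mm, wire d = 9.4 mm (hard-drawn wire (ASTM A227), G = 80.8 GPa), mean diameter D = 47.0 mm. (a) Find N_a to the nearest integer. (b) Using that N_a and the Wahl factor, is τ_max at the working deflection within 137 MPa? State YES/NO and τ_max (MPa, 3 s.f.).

(a) 14 coils; (b) NO, τ_max = 205 MPa

N_a = Gd⁴/(8D³k) = (80.8×10³)(9.4⁴)/(8·47.0³·54) = 14.07 → N_a = 14
Actual rate k = Gd⁴/(8D³·14) = 54.251 N/mm
Working load F = kδ = 54.251·20 = 1085 N
C = 47.0/9.4 = 5.0000; K_W = (4C−1)/(4C−4)+0.615/C = 1.3105
τ_max = K_W·8FD/(πd³) = 1.3105·156.35 = 204.9 MPa
τ_max > 137 MPa → exceeds allowable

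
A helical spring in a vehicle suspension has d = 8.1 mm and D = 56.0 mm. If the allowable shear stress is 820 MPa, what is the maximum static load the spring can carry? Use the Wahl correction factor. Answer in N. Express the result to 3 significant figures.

2510 N

C = D/d = 56.0/8.1 = 6.9136
K_W = (4C−1)/(4C−4) + 0.615/C = 26.654/23.654 + 0.0890 = 1.2158
τ_max = K·8FD/(πd³) → F_max = τ_allow·πd³/(8DK)
F_max = 820·π·8.1³/(8·56.0·1.2158) = 1.369e+06/544.67 = 2513.5 N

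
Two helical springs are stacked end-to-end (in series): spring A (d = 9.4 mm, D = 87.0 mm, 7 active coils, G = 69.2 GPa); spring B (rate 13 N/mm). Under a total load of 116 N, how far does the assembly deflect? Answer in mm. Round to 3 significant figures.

16.8 mm

k_A = Gd⁴/(8D³N_a) = (69.2×10³)(9.4⁴)/(8·87.0³·7) = 14.651 N/mm
Series: 1/k_eq = 1/14.651 + 1/13 = 0.14518; k_eq = 6.8881 N/mm
δ = F/k_eq = 116/6.8881 = 16.841 mm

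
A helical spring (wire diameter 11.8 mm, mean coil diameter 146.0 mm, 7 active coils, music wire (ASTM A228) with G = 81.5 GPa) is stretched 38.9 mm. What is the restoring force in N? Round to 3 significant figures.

k = Gd⁴/(8D³N_a) = (81.5×10³)(11.8⁴)/(8·146.0³·7) = 9.0665 N/mm
F = k·δ = 9.0665 × 38.9 = 352.69 N

353 N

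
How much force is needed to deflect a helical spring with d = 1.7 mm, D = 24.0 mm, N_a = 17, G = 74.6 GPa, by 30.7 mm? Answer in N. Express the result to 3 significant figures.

10.2 N

k = Gd⁴/(8D³N_a) = (74.6×10³)(1.7⁴)/(8·24.0³·17) = 0.33141 N/mm
F = k·δ = 0.33141 × 30.7 = 10.174 N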